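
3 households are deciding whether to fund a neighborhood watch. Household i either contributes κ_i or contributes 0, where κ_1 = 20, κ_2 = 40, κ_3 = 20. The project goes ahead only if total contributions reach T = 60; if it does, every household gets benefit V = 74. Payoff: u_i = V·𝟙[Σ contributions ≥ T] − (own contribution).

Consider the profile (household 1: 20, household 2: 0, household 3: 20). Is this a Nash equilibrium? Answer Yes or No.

Total = 40 < 60: not provided.
Household 1 (pledges 20, payoff -20): dropping to 0 → total 20, payoff 0. Profitable deviation.

No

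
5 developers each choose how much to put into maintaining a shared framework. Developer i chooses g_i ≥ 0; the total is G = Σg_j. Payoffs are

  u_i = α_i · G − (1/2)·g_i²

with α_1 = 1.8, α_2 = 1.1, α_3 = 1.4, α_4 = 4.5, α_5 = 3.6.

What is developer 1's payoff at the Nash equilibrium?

Developer i's FOC: ∂u_i/∂g_i = α_i − g_i = 0, so g_i* = α_i.
NE contributions = (1.8, 1.1, 1.4, 4.5, 3.6); G = 12.4.
u_1 = α_1·G − ½·(g_1)² = 1.8·12.4 − ½·1.8² = 20.7.

20.7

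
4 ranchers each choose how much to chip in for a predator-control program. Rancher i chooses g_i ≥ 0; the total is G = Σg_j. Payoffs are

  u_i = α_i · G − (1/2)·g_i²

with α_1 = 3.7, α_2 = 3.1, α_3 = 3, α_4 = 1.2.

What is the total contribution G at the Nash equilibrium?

Rancher i's FOC: ∂u_i/∂g_i = α_i − g_i = 0, so g_i* = α_i.
NE contributions = (3.7, 3.1, 3, 1.2); G = 11.

11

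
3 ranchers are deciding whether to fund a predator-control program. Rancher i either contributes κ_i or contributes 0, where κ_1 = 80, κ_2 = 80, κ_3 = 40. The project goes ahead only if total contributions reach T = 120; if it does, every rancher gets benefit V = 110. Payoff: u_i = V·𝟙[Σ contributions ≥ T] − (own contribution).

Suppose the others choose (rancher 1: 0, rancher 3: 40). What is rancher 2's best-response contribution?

Others' total = 40. Contributing 80 brings total to 120 ≥ 120: gain V − κ_2 = 30.
Best response: 80.

80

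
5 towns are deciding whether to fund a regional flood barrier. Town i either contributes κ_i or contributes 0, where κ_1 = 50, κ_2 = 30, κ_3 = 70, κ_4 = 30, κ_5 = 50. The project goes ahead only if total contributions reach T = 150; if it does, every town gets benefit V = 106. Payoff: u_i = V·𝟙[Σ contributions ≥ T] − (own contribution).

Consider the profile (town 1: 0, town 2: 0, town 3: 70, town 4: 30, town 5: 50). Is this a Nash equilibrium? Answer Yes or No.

Yes

Total = 150 ≥ 150: provided.
Town 1 (pledges 0, payoff 106): pledging 50 → total 200, payoff 56. No gain.
Town 2 (pledges 0, payoff 106): pledging 30 → total 180, payoff 76. No gain.
Town 3 (pledges 70, payoff 36): dropping to 0 → total 80, payoff 0. No gain.
Town 4 (pledges 30, payoff 76): dropping to 0 → total 120, payoff 0. No gain.
Town 5 (pledges 50, payoff 56): dropping to 0 → total 100, payoff 0. No gain.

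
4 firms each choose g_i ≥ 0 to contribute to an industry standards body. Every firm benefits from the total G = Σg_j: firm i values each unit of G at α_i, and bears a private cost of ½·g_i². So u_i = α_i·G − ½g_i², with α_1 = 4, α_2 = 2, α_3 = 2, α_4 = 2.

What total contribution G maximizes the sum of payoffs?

Planner FOC: ∂(Σu_j)/∂g_i = (Σα_j) − g_i = 0, so g_i^SO = Σα_j = 10 for every i; G^SO = 40.

40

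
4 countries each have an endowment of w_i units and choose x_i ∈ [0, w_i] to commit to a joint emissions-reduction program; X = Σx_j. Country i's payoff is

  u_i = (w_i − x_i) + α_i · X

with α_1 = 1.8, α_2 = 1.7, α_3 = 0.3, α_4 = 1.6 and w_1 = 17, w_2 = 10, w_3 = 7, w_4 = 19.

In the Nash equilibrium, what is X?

46

∂u_i/∂x_i = α_i − 1, so country i contributes w_i if α_i > 1, else 0.
α_i > 1 for i ∈ {1, 2, 4}; NE contributions (17, 10, 0, 19), X = 46.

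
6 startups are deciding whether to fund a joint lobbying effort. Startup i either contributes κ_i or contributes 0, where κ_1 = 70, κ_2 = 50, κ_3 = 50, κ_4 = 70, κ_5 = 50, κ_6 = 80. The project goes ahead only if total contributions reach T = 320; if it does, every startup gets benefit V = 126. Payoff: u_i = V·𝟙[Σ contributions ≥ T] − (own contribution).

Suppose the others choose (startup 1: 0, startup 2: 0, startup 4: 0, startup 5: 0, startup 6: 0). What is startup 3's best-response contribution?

Others' total = 0. Even contributing 50 gives 50 < 320: no benefit either way.
Best response: 0.

0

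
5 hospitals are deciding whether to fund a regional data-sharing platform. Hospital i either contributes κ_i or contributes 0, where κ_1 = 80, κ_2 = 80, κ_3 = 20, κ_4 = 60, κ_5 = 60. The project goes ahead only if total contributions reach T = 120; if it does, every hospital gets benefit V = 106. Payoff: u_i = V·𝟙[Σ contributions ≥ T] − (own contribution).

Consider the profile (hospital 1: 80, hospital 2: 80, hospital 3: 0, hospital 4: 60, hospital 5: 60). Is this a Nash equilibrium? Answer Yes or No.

Total = 280 ≥ 120: provided.
Hospital 1 (pledges 80, payoff 26): dropping to 0 → total 200, payoff 106. Profitable deviation.

No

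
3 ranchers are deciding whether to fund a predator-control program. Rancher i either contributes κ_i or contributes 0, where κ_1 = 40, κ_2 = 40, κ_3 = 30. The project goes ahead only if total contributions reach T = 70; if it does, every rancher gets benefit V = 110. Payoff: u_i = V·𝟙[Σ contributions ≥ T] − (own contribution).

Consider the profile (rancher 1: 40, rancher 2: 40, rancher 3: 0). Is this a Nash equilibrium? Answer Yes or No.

Total = 80 ≥ 70: provided.
Rancher 1 (pledges 40, payoff 70): dropping to 0 → total 40, payoff 0. No gain.
Rancher 2 (pledges 40, payoff 70): dropping to 0 → total 40, payoff 0. No gain.
Rancher 3 (pledges 0, payoff 110): pledging 30 → total 110, payoff 80. No gain.

Yes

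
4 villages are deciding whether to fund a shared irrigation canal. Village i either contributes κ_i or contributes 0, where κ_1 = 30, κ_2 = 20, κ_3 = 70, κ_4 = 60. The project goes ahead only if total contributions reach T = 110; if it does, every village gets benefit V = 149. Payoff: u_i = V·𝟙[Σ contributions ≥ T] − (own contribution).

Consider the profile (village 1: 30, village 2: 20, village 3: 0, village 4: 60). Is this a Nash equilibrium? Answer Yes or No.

Total = 110 ≥ 110: provided.
Village 1 (pledges 30, payoff 119): dropping to 0 → total 80, payoff 0. No gain.
Village 2 (pledges 20, payoff 129): dropping to 0 → total 90, payoff 0. No gain.
Village 3 (pledges 0, payoff 149): pledging 70 → total 180, payoff 79. No gain.
Village 4 (pledges 60, payoff 89): dropping to 0 → total 50, payoff 0. No gain.

Yes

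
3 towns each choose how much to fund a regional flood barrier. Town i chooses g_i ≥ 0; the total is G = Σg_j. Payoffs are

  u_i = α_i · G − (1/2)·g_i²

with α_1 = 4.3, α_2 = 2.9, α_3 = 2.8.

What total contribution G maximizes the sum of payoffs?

30

Planner FOC: ∂(Σu_j)/∂g_i = (Σα_j) − g_i = 0, so g_i^SO = Σα_j = 10 for every i; G^SO = 30.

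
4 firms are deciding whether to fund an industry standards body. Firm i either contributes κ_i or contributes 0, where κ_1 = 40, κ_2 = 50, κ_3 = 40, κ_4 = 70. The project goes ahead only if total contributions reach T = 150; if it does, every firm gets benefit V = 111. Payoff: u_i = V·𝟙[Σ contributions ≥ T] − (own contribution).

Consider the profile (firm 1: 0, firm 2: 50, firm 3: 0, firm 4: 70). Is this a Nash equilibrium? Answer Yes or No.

Total = 120 < 150: not provided.
Firm 1 (pledges 0, payoff 0): pledging 40 → total 160, payoff 71. Profitable deviation.

No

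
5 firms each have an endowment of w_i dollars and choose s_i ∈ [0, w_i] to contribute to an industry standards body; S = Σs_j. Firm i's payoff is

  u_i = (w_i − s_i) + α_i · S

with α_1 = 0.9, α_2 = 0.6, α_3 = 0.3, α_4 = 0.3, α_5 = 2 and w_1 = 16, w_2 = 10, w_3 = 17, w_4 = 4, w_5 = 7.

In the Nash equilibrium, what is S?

∂u_i/∂s_i = α_i − 1, so firm i contributes w_i if α_i > 1, else 0.
α_i > 1 for i ∈ {5}; NE contributions (0, 0, 0, 0, 7), S = 7.

7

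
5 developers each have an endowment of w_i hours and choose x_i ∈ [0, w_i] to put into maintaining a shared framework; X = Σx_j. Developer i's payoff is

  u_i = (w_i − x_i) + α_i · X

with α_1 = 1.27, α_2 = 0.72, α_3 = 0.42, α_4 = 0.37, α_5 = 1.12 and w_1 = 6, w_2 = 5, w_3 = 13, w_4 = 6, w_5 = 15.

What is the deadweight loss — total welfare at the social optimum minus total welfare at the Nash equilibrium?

69.6

∂u_i/∂x_i = α_i − 1, so developer i contributes w_i if α_i > 1, else 0.
α_i > 1 for i ∈ {1, 5}; NE contributions (6, 0, 0, 0, 15), X = 21.
W^NE = Σw_i − X^NE + (Σα_i)·X^NE = 45 + 2.9·21 = 105.9.
Planner: ∂(Σu_j)/∂x_i = Σα_j − 1 = 2.9 > 0, so everyone contributes w_i; X^SO = 45, W^SO = 45 + 2.9·45 = 175.5.
Deadweight loss = 69.6.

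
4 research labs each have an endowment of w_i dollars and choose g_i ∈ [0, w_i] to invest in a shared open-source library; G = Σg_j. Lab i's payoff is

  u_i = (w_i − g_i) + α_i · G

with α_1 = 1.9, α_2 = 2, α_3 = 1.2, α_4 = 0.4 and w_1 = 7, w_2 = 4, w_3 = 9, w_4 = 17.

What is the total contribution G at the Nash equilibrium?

∂u_i/∂g_i = α_i − 1, so lab i contributes w_i if α_i > 1, else 0.
α_i > 1 for i ∈ {1, 2, 3}; NE contributions (7, 4, 9, 0), G = 20.

20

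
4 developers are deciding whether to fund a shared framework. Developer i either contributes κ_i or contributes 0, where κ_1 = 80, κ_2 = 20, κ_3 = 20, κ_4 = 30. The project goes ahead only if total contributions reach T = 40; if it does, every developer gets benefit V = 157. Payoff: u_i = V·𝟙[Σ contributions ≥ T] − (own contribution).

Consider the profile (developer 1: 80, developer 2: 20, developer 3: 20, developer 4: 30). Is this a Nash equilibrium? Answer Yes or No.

Total = 150 ≥ 40: provided.
Developer 1 (pledges 80, payoff 77): dropping to 0 → total 70, payoff 157. Profitable deviation.

No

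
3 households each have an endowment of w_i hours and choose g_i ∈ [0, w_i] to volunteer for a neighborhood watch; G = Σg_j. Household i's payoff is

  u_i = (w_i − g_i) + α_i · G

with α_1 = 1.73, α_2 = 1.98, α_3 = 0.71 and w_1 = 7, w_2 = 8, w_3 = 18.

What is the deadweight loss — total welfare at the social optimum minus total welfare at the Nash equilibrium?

61.56

∂u_i/∂g_i = α_i − 1, so household i contributes w_i if α_i > 1, else 0.
α_i > 1 for i ∈ {1, 2}; NE contributions (7, 8, 0), G = 15.
W^NE = Σw_i − G^NE + (Σα_i)·G^NE = 33 + 3.42·15 = 84.3.
Planner: ∂(Σu_j)/∂g_i = Σα_j − 1 = 3.42 > 0, so everyone contributes w_i; G^SO = 33, W^SO = 33 + 3.42·33 = 145.86.
Deadweight loss = 61.56.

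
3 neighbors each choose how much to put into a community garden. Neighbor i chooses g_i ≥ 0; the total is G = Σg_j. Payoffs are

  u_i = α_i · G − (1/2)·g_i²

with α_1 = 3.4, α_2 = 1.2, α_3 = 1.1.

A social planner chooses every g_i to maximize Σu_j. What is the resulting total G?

Planner FOC: ∂(Σu_j)/∂g_i = (Σα_j) − g_i = 0, so g_i^SO = Σα_j = 5.7 for every i; G^SO = 17.1.

17.1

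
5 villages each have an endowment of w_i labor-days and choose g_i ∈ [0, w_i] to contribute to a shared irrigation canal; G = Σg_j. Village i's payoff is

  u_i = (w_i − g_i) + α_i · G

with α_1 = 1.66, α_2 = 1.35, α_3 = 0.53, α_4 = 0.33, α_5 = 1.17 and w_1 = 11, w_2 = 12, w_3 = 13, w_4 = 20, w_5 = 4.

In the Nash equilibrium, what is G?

27

∂u_i/∂g_i = α_i − 1, so village i contributes w_i if α_i > 1, else 0.
α_i > 1 for i ∈ {1, 2, 5}; NE contributions (11, 12, 0, 0, 4), G = 27.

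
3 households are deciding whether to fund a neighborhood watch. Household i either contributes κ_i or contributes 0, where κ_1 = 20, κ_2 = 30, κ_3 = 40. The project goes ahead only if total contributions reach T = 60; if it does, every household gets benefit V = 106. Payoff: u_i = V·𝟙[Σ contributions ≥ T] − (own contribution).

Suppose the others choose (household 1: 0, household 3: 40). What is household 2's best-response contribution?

30

Others' total = 40. Contributing 30 brings total to 70 ≥ 60: gain V − κ_2 = 76.
Best response: 30.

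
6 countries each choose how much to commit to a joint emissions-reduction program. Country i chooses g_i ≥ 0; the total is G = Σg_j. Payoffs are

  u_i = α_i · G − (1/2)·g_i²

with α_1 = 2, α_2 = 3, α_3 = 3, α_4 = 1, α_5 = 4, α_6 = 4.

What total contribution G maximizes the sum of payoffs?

Planner FOC: ∂(Σu_j)/∂g_i = (Σα_j) − g_i = 0, so g_i^SO = Σα_j = 17 for every i; G^SO = 102.

102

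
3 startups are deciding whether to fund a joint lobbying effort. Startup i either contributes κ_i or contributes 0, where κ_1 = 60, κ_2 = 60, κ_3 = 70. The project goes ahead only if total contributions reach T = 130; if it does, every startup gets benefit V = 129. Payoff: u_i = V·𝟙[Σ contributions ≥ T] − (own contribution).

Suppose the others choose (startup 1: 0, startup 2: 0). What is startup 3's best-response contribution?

0

Others' total = 0. Even contributing 70 gives 70 < 130: no benefit either way.
Best response: 0.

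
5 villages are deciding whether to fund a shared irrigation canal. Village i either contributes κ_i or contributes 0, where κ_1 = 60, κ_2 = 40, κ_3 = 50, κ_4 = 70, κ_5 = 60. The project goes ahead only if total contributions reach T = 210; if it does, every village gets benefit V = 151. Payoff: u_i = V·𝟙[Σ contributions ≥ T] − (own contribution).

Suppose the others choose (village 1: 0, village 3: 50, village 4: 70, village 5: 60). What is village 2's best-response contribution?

Others' total = 180. Contributing 40 brings total to 220 ≥ 210: gain V − κ_2 = 111.
Best response: 40.

40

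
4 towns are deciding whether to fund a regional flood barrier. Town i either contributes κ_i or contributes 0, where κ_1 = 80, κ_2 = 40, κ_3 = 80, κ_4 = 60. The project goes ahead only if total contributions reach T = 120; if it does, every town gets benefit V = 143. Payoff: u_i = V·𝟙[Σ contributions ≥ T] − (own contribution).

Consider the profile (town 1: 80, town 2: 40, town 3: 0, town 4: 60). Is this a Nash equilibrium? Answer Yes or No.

Total = 180 ≥ 120: provided.
Town 1 (pledges 80, payoff 63): dropping to 0 → total 100, payoff 0. No gain.
Town 2 (pledges 40, payoff 103): dropping to 0 → total 140, payoff 143. Profitable deviation.

No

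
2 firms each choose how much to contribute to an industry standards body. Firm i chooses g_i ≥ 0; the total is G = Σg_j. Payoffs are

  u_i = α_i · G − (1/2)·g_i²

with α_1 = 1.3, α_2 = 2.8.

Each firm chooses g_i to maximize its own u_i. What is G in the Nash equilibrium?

4.1

Firm i's FOC: ∂u_i/∂g_i = α_i − g_i = 0, so g_i* = α_i.
NE contributions = (1.3, 2.8); G = 4.1.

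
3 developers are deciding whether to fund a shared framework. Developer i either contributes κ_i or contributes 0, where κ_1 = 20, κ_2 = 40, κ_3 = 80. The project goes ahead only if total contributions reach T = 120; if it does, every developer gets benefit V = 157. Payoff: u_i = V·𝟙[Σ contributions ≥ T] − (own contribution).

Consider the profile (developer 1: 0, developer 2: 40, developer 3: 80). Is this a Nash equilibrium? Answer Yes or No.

Yes

Total = 120 ≥ 120: provided.
Developer 1 (pledges 0, payoff 157): pledging 20 → total 140, payoff 137. No gain.
Developer 2 (pledges 40, payoff 117): dropping to 0 → total 80, payoff 0. No gain.
Developer 3 (pledges 80, payoff 77): dropping to 0 → total 40, payoff 0. No gain.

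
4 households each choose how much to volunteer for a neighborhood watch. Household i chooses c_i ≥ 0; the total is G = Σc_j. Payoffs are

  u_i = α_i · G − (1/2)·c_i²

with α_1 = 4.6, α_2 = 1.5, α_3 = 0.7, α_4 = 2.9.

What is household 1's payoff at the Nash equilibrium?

Household i's FOC: ∂u_i/∂c_i = α_i − c_i = 0, so c_i* = α_i.
NE contributions = (4.6, 1.5, 0.7, 2.9); G = 9.7.
u_1 = α_1·G − ½·(c_1)² = 4.6·9.7 − ½·4.6² = 34.04.

34.04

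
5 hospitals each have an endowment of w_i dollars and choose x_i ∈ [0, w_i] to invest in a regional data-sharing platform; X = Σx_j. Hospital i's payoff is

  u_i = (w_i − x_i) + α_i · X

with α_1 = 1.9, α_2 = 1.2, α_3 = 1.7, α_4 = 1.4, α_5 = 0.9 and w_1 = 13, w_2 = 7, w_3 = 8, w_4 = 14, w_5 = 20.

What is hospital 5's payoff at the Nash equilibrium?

57.8

∂u_i/∂x_i = α_i − 1, so hospital i contributes w_i if α_i > 1, else 0.
α_i > 1 for i ∈ {1, 2, 3, 4}; NE contributions (13, 7, 8, 14, 0), X = 42.
u_5 = (20 − 0) + 0.9·42 = 57.8.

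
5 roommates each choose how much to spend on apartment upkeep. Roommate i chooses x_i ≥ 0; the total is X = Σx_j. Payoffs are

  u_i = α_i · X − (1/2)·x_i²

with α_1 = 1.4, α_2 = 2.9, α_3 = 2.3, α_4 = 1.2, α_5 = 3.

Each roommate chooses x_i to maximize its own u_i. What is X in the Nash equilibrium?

10.8

Roommate i's FOC: ∂u_i/∂x_i = α_i − x_i = 0, so x_i* = α_i.
NE contributions = (1.4, 2.9, 2.3, 1.2, 3); X = 10.8.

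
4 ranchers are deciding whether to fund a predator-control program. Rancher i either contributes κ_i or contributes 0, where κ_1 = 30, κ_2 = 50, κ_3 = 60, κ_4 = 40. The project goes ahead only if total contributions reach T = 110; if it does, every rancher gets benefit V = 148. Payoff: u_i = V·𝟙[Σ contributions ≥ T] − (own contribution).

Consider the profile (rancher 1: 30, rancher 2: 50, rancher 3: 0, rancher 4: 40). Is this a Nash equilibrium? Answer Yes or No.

Yes

Total = 120 ≥ 110: provided.
Rancher 1 (pledges 30, payoff 118): dropping to 0 → total 90, payoff 0. No gain.
Rancher 2 (pledges 50, payoff 98): dropping to 0 → total 70, payoff 0. No gain.
Rancher 3 (pledges 0, payoff 148): pledging 60 → total 180, payoff 88. No gain.
Rancher 4 (pledges 40, payoff 108): dropping to 0 → total 80, payoff 0. No gain.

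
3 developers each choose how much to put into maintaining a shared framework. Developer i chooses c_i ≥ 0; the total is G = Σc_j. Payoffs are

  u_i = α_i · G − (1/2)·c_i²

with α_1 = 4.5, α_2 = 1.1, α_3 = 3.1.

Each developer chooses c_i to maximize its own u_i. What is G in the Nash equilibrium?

8.7

Developer i's FOC: ∂u_i/∂c_i = α_i − c_i = 0, so c_i* = α_i.
NE contributions = (4.5, 1.1, 3.1); G = 8.7.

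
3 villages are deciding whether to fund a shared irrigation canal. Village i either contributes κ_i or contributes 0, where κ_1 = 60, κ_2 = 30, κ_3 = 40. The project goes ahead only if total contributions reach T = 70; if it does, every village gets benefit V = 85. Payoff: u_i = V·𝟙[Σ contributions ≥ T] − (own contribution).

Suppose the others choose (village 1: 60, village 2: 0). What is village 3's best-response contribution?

40

Others' total = 60. Contributing 40 brings total to 100 ≥ 70: gain V − κ_3 = 45.
Best response: 40.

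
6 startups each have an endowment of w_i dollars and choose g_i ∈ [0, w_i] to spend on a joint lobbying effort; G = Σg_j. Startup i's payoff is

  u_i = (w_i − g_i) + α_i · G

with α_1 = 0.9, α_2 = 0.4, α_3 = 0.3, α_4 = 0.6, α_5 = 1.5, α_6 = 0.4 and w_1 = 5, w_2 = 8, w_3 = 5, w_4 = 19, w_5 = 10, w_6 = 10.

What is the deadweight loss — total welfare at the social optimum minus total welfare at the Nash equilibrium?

145.7

∂u_i/∂g_i = α_i − 1, so startup i contributes w_i if α_i > 1, else 0.
α_i > 1 for i ∈ {5}; NE contributions (0, 0, 0, 0, 10, 0), G = 10.
W^NE = Σw_i − G^NE + (Σα_i)·G^NE = 57 + 3.1·10 = 88.
Planner: ∂(Σu_j)/∂g_i = Σα_j − 1 = 3.1 > 0, so everyone contributes w_i; G^SO = 57, W^SO = 57 + 3.1·57 = 233.7.
Deadweight loss = 145.7.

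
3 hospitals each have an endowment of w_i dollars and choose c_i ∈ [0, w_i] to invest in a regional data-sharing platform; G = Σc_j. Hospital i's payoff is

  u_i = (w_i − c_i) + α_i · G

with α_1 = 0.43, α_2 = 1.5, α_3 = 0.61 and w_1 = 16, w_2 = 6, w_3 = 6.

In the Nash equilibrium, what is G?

6

∂u_i/∂c_i = α_i − 1, so hospital i contributes w_i if α_i > 1, else 0.
α_i > 1 for i ∈ {2}; NE contributions (0, 6, 0), G = 6.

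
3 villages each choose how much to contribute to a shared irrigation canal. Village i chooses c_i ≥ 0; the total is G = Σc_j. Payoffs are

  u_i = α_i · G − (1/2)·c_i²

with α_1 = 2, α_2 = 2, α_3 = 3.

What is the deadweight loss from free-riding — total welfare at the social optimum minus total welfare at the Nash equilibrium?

33

Village i's FOC: ∂u_i/∂c_i = α_i − c_i = 0, so c_i* = α_i.
NE contributions = (2, 2, 3); G = 7.
W^NE = (Σα)·G − ½Σα_i² = 7² − ½·17 = 40.5.
Planner sets c_i = Σα_j = 7 for every i, so G^SO = 3·7 = 21.
W^SO = (Σα)·G^SO − ½·3·(Σα)² = (3/2)·7² = 73.5.
Deadweight loss = W^SO − W^NE = 33.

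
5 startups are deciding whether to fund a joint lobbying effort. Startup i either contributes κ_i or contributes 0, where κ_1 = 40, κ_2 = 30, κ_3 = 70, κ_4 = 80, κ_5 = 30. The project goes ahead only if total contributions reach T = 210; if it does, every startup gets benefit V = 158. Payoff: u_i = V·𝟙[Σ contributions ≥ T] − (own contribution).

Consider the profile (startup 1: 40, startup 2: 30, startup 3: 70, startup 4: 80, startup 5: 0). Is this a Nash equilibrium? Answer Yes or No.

Yes

Total = 220 ≥ 210: provided.
Startup 1 (pledges 40, payoff 118): dropping to 0 → total 180, payoff 0. No gain.
Startup 2 (pledges 30, payoff 128): dropping to 0 → total 190, payoff 0. No gain.
Startup 3 (pledges 70, payoff 88): dropping to 0 → total 150, payoff 0. No gain.
Startup 4 (pledges 80, payoff 78): dropping to 0 → total 140, payoff 0. No gain.
Startup 5 (pledges 0, payoff 158): pledging 30 → total 250, payoff 128. No gain.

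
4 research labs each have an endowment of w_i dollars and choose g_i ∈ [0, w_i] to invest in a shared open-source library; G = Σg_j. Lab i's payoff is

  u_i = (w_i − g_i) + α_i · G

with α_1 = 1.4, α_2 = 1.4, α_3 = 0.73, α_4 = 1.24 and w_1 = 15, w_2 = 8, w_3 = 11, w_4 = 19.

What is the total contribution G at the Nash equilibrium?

∂u_i/∂g_i = α_i − 1, so lab i contributes w_i if α_i > 1, else 0.
α_i > 1 for i ∈ {1, 2, 4}; NE contributions (15, 8, 0, 19), G = 42.

42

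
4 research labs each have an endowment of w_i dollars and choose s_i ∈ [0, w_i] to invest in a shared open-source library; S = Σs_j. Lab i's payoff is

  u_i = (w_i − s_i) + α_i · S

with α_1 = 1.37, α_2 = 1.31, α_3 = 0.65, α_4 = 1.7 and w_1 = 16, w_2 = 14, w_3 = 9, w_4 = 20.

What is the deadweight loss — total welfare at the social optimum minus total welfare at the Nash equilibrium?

∂u_i/∂s_i = α_i − 1, so lab i contributes w_i if α_i > 1, else 0.
α_i > 1 for i ∈ {1, 2, 4}; NE contributions (16, 14, 0, 20), S = 50.
W^NE = Σw_i − S^NE + (Σα_i)·S^NE = 59 + 4.03·50 = 260.5.
Planner: ∂(Σu_j)/∂s_i = Σα_j − 1 = 4.03 > 0, so everyone contributes w_i; S^SO = 59, W^SO = 59 + 4.03·59 = 296.77.
Deadweight loss = 36.27.

36.27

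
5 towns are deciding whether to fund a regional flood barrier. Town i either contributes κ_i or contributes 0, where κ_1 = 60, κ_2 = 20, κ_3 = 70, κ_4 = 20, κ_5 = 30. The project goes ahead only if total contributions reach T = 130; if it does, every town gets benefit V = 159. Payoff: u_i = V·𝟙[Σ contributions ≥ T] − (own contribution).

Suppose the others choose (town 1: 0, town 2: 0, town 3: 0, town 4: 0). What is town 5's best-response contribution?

Others' total = 0. Even contributing 30 gives 30 < 130: no benefit either way.
Best response: 0.

0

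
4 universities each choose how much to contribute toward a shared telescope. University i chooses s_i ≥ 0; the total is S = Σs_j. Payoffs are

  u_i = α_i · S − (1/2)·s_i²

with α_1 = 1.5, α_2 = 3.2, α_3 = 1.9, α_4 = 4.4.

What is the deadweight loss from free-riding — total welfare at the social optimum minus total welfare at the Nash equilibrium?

138.73

University i's FOC: ∂u_i/∂s_i = α_i − s_i = 0, so s_i* = α_i.
NE contributions = (1.5, 3.2, 1.9, 4.4); S = 11.
W^NE = (Σα)·S − ½Σα_i² = 11² − ½·35.46 = 103.27.
Planner sets s_i = Σα_j = 11 for every i, so S^SO = 4·11 = 44.
W^SO = (Σα)·S^SO − ½·4·(Σα)² = (4/2)·11² = 242.
Deadweight loss = W^SO − W^NE = 138.73.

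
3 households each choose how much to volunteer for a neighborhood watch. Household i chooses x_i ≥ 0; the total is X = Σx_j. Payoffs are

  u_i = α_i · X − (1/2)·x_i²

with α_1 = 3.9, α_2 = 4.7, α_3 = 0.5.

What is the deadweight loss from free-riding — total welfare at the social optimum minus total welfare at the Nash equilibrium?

Household i's FOC: ∂u_i/∂x_i = α_i − x_i = 0, so x_i* = α_i.
NE contributions = (3.9, 4.7, 0.5); X = 9.1.
W^NE = (Σα)·X − ½Σα_i² = 9.1² − ½·37.55 = 64.035.
Planner sets x_i = Σα_j = 9.1 for every i, so X^SO = 3·9.1 = 27.3.
W^SO = (Σα)·X^SO − ½·3·(Σα)² = (3/2)·9.1² = 124.215.
Deadweight loss = W^SO − W^NE = 60.18.

60.18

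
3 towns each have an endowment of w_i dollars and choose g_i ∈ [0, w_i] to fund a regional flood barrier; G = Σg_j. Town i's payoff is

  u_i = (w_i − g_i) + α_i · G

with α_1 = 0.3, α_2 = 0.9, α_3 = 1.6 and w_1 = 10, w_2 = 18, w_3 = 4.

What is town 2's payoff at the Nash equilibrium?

21.6

∂u_i/∂g_i = α_i − 1, so town i contributes w_i if α_i > 1, else 0.
α_i > 1 for i ∈ {3}; NE contributions (0, 0, 4), G = 4.
u_2 = (18 − 0) + 0.9·4 = 21.6.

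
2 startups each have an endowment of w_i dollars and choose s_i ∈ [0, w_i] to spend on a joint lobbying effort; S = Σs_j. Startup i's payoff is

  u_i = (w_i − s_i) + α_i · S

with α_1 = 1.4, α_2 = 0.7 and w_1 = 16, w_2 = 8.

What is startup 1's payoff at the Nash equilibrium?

∂u_i/∂s_i = α_i − 1, so startup i contributes w_i if α_i > 1, else 0.
α_i > 1 for i ∈ {1}; NE contributions (16, 0), S = 16.
u_1 = (16 − 16) + 1.4·16 = 22.4.

22.4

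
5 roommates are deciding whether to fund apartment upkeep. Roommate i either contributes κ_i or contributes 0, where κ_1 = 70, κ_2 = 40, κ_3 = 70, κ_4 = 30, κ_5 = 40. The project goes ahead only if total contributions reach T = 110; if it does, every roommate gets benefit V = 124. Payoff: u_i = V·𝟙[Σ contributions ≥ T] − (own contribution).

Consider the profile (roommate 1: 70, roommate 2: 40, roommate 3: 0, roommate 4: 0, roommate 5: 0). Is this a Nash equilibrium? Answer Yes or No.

Total = 110 ≥ 110: provided.
Roommate 1 (pledges 70, payoff 54): dropping to 0 → total 40, payoff 0. No gain.
Roommate 2 (pledges 40, payoff 84): dropping to 0 → total 70, payoff 0. No gain.
Roommate 3 (pledges 0, payoff 124): pledging 70 → total 180, payoff 54. No gain.
Roommate 4 (pledges 0, payoff 124): pledging 30 → total 140, payoff 94. No gain.
Roommate 5 (pledges 0, payoff 124): pledging 40 → total 150, payoff 84. No gain.

Yes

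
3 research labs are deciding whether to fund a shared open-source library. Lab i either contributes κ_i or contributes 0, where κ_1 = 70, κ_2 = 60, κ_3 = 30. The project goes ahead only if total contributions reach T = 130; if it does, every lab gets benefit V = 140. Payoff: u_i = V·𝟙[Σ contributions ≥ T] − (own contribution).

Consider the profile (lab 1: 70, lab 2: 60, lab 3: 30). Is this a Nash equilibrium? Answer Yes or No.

Total = 160 ≥ 130: provided.
Lab 1 (pledges 70, payoff 70): dropping to 0 → total 90, payoff 0. No gain.
Lab 2 (pledges 60, payoff 80): dropping to 0 → total 100, payoff 0. No gain.
Lab 3 (pledges 30, payoff 110): dropping to 0 → total 130, payoff 140. Profitable deviation.

No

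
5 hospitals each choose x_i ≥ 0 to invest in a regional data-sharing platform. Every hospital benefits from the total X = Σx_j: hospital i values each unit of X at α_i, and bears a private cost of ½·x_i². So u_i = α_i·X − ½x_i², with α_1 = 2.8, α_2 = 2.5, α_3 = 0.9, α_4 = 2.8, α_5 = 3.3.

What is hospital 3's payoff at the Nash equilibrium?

10.665

Hospital i's FOC: ∂u_i/∂x_i = α_i − x_i = 0, so x_i* = α_i.
NE contributions = (2.8, 2.5, 0.9, 2.8, 3.3); X = 12.3.
u_3 = α_3·X − ½·(x_3)² = 0.9·12.3 − ½·0.9² = 10.665.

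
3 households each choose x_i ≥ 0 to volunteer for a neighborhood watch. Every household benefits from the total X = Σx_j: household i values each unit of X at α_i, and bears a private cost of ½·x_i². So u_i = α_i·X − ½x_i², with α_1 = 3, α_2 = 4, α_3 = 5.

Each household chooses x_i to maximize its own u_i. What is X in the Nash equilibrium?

Household i's FOC: ∂u_i/∂x_i = α_i − x_i = 0, so x_i* = α_i.
NE contributions = (3, 4, 5); X = 12.

12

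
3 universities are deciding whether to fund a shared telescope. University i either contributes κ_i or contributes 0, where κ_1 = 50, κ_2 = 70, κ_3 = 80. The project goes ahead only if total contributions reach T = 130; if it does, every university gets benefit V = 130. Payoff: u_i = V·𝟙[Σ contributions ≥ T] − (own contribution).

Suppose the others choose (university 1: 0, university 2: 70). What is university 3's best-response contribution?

Others' total = 70. Contributing 80 brings total to 150 ≥ 130: gain V − κ_3 = 50.
Best response: 80.

80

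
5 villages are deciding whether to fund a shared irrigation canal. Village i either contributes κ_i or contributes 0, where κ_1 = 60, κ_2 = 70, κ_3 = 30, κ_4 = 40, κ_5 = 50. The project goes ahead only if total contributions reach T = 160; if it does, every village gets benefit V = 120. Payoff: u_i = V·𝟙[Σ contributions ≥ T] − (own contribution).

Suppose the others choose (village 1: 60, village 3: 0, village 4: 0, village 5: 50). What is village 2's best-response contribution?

Others' total = 110. Contributing 70 brings total to 180 ≥ 160: gain V − κ_2 = 50.
Best response: 70.

70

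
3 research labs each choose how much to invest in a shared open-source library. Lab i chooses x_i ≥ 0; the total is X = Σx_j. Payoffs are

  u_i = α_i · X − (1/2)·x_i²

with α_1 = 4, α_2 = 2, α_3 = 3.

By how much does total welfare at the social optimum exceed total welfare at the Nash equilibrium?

Lab i's FOC: ∂u_i/∂x_i = α_i − x_i = 0, so x_i* = α_i.
NE contributions = (4, 2, 3); X = 9.
W^NE = (Σα)·X − ½Σα_i² = 9² − ½·29 = 66.5.
Planner sets x_i = Σα_j = 9 for every i, so X^SO = 3·9 = 27.
W^SO = (Σα)·X^SO − ½·3·(Σα)² = (3/2)·9² = 121.5.
Deadweight loss = W^SO − W^NE = 55.

55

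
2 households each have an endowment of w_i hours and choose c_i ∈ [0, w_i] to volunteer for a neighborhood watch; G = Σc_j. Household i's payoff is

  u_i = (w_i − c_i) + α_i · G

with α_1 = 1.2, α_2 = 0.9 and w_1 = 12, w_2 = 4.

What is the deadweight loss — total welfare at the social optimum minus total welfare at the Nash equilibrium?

∂u_i/∂c_i = α_i − 1, so household i contributes w_i if α_i > 1, else 0.
α_i > 1 for i ∈ {1}; NE contributions (12, 0), G = 12.
W^NE = Σw_i − G^NE + (Σα_i)·G^NE = 16 + 1.1·12 = 29.2.
Planner: ∂(Σu_j)/∂c_i = Σα_j − 1 = 1.1 > 0, so everyone contributes w_i; G^SO = 16, W^SO = 16 + 1.1·16 = 33.6.
Deadweight loss = 4.4.

4.4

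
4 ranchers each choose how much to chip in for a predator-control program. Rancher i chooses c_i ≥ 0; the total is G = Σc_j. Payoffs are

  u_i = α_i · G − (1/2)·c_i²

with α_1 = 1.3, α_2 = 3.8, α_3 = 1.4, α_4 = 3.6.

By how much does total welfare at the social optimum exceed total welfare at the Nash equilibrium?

Rancher i's FOC: ∂u_i/∂c_i = α_i − c_i = 0, so c_i* = α_i.
NE contributions = (1.3, 3.8, 1.4, 3.6); G = 10.1.
W^NE = (Σα)·G − ½Σα_i² = 10.1² − ½·31.05 = 86.485.
Planner sets c_i = Σα_j = 10.1 for every i, so G^SO = 4·10.1 = 40.4.
W^SO = (Σα)·G^SO − ½·4·(Σα)² = (4/2)·10.1² = 204.02.
Deadweight loss = W^SO − W^NE = 117.535.

117.535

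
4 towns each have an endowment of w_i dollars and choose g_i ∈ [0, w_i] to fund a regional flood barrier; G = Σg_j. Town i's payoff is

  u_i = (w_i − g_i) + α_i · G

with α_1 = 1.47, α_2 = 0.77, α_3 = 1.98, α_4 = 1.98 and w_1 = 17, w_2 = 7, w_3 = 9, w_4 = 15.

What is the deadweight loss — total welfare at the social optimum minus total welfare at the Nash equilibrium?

36.4

∂u_i/∂g_i = α_i − 1, so town i contributes w_i if α_i > 1, else 0.
α_i > 1 for i ∈ {1, 3, 4}; NE contributions (17, 0, 9, 15), G = 41.
W^NE = Σw_i − G^NE + (Σα_i)·G^NE = 48 + 5.2·41 = 261.2.
Planner: ∂(Σu_j)/∂g_i = Σα_j − 1 = 5.2 > 0, so everyone contributes w_i; G^SO = 48, W^SO = 48 + 5.2·48 = 297.6.
Deadweight loss = 36.4.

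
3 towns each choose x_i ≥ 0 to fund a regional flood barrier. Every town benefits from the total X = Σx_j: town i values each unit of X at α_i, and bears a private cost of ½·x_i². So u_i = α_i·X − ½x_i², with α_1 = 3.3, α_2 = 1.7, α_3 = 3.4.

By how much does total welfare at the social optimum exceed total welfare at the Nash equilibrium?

Town i's FOC: ∂u_i/∂x_i = α_i − x_i = 0, so x_i* = α_i.
NE contributions = (3.3, 1.7, 3.4); X = 8.4.
W^NE = (Σα)·X − ½Σα_i² = 8.4² − ½·25.34 = 57.89.
Planner sets x_i = Σα_j = 8.4 for every i, so X^SO = 3·8.4 = 25.2.
W^SO = (Σα)·X^SO − ½·3·(Σα)² = (3/2)·8.4² = 105.84.
Deadweight loss = W^SO − W^NE = 47.95.

47.95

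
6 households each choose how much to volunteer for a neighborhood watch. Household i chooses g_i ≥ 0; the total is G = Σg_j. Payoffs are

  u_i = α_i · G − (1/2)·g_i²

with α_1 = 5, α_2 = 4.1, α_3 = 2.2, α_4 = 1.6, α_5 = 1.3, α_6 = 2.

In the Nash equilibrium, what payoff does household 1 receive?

68.5

Household i's FOC: ∂u_i/∂g_i = α_i − g_i = 0, so g_i* = α_i.
NE contributions = (5, 4.1, 2.2, 1.6, 1.3, 2); G = 16.2.
u_1 = α_1·G − ½·(g_1)² = 5·16.2 − ½·5² = 68.5.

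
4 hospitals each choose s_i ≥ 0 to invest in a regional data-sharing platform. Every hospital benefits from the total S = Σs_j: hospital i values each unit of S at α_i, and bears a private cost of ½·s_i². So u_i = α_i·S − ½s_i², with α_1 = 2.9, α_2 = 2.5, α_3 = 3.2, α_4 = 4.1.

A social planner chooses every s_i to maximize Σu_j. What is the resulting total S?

Planner FOC: ∂(Σu_j)/∂s_i = (Σα_j) − s_i = 0, so s_i^SO = Σα_j = 12.7 for every i; S^SO = 50.8.

50.8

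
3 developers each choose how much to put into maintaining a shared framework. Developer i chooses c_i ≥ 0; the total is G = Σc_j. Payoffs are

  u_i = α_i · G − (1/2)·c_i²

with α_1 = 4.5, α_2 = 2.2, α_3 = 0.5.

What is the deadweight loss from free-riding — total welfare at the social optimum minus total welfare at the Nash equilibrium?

38.59

Developer i's FOC: ∂u_i/∂c_i = α_i − c_i = 0, so c_i* = α_i.
NE contributions = (4.5, 2.2, 0.5); G = 7.2.
W^NE = (Σα)·G − ½Σα_i² = 7.2² − ½·25.34 = 39.17.
Planner sets c_i = Σα_j = 7.2 for every i, so G^SO = 3·7.2 = 21.6.
W^SO = (Σα)·G^SO − ½·3·(Σα)² = (3/2)·7.2² = 77.76.
Deadweight loss = W^SO − W^NE = 38.59.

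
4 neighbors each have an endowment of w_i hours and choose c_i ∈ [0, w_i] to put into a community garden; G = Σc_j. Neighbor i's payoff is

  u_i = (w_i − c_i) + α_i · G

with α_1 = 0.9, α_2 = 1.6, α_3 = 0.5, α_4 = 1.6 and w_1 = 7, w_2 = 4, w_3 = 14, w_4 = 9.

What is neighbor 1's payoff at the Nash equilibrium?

18.7

∂u_i/∂c_i = α_i − 1, so neighbor i contributes w_i if α_i > 1, else 0.
α_i > 1 for i ∈ {2, 4}; NE contributions (0, 4, 0, 9), G = 13.
u_1 = (7 − 0) + 0.9·13 = 18.7.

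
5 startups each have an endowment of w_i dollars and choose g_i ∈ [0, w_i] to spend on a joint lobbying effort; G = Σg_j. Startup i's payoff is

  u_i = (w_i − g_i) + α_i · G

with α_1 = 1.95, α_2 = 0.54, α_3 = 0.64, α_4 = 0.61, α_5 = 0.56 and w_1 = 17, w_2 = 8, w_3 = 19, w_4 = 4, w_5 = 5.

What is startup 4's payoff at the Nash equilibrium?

14.37

∂u_i/∂g_i = α_i − 1, so startup i contributes w_i if α_i > 1, else 0.
α_i > 1 for i ∈ {1}; NE contributions (17, 0, 0, 0, 0), G = 17.
u_4 = (4 − 0) + 0.61·17 = 14.37.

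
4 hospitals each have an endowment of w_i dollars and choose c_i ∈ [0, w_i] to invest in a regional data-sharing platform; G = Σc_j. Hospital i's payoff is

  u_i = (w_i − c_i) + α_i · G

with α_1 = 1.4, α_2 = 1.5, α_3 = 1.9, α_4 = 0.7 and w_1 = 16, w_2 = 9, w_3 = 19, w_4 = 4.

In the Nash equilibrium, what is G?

∂u_i/∂c_i = α_i − 1, so hospital i contributes w_i if α_i > 1, else 0.
α_i > 1 for i ∈ {1, 2, 3}; NE contributions (16, 9, 19, 0), G = 44.

44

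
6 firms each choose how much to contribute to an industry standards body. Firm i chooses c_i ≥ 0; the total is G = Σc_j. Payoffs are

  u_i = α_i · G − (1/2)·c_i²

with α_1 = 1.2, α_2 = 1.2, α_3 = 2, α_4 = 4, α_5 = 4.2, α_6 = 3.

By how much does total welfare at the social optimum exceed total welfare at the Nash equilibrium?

511.48

Firm i's FOC: ∂u_i/∂c_i = α_i − c_i = 0, so c_i* = α_i.
NE contributions = (1.2, 1.2, 2, 4, 4.2, 3); G = 15.6.
W^NE = (Σα)·G − ½Σα_i² = 15.6² − ½·49.52 = 218.6.
Planner sets c_i = Σα_j = 15.6 for every i, so G^SO = 6·15.6 = 93.6.
W^SO = (Σα)·G^SO − ½·6·(Σα)² = (6/2)·15.6² = 730.08.
Deadweight loss = W^SO − W^NE = 511.48.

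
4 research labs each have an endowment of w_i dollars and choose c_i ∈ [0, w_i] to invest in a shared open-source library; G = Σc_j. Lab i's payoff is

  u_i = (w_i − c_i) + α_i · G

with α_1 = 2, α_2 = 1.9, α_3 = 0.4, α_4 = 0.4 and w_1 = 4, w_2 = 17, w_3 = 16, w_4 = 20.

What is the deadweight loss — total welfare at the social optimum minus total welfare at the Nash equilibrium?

∂u_i/∂c_i = α_i − 1, so lab i contributes w_i if α_i > 1, else 0.
α_i > 1 for i ∈ {1, 2}; NE contributions (4, 17, 0, 0), G = 21.
W^NE = Σw_i − G^NE + (Σα_i)·G^NE = 57 + 3.7·21 = 134.7.
Planner: ∂(Σu_j)/∂c_i = Σα_j − 1 = 3.7 > 0, so everyone contributes w_i; G^SO = 57, W^SO = 57 + 3.7·57 = 267.9.
Deadweight loss = 133.2.

133.2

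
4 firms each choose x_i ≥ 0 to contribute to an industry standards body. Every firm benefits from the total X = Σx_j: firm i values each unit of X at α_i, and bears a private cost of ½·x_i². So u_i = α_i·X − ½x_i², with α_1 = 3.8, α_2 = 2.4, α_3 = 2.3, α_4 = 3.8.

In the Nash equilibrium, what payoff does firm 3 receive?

Firm i's FOC: ∂u_i/∂x_i = α_i − x_i = 0, so x_i* = α_i.
NE contributions = (3.8, 2.4, 2.3, 3.8); X = 12.3.
u_3 = α_3·X − ½·(x_3)² = 2.3·12.3 − ½·2.3² = 25.645.

25.645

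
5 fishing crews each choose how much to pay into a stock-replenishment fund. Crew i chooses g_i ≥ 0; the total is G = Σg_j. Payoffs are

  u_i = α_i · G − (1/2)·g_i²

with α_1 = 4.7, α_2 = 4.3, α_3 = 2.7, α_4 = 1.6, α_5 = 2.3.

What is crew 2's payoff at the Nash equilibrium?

Crew i's FOC: ∂u_i/∂g_i = α_i − g_i = 0, so g_i* = α_i.
NE contributions = (4.7, 4.3, 2.7, 1.6, 2.3); G = 15.6.
u_2 = α_2·G − ½·(g_2)² = 4.3·15.6 − ½·4.3² = 57.835.

57.835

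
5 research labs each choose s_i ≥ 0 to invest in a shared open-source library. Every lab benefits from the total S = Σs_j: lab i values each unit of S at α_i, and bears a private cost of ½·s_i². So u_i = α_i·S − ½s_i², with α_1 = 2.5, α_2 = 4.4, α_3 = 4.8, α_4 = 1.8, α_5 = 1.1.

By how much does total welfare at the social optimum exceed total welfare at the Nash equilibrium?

Lab i's FOC: ∂u_i/∂s_i = α_i − s_i = 0, so s_i* = α_i.
NE contributions = (2.5, 4.4, 4.8, 1.8, 1.1); S = 14.6.
W^NE = (Σα)·S − ½Σα_i² = 14.6² − ½·53.1 = 186.61.
Planner sets s_i = Σα_j = 14.6 for every i, so S^SO = 5·14.6 = 73.
W^SO = (Σα)·S^SO − ½·5·(Σα)² = (5/2)·14.6² = 532.9.
Deadweight loss = W^SO − W^NE = 346.29.

346.29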